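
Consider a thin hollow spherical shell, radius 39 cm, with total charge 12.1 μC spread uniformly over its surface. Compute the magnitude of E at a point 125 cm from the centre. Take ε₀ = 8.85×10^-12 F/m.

By spherical symmetry E is radial; choose a Gaussian sphere of radius r = 125 cm (r > 39 cm).
The entire shell is enclosed: Q_enc = 1.21e-5 C.
By Gauss's law, ∮E·dA = E·4πr² = Q_enc/ε₀.
E = |Q_enc|/(4πε₀r²) = (1.21×10^-5)/(4π·8.85×10^-12·(1.25)²) = 6.96e4 N/C.

|E| ≈ 6.96×10^4 N/C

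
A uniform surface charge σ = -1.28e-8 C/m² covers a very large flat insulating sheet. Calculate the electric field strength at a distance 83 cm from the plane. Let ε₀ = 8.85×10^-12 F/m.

E ≈ 723 N/C

The symmetry is planar: E is normal to the sheet and the same magnitude on both sides. Take a pillbox straddling the sheet with end-cap area A.
Flux Φ = 2EA and Q_enc = σA, so 2EA = σA/ε₀ ⇒ E = |σ|/(2ε₀), independent of distance.
E = |σ|/(2ε₀) = (1.28e-8)/(2·8.85×10^-12) = 723 N/C.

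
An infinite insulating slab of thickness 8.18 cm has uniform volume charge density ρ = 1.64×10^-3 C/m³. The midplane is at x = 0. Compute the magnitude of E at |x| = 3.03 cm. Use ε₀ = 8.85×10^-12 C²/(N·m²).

By symmetry E is perpendicular to the slab. A Gaussian pillbox from −3.03 cm to +3.03 cm (face area A) lies entirely within the slab.
Q_enc = ρ·(2x)·A and flux = 2EA, so 2EA = 2ρxA/ε₀ ⇒ E = |ρ|x/ε₀.
E = (1.64×10^-3)(0.0303)/(8.85×10^-12) = 5.61×10^6 N/C.

|E| ≈ 5.61×10^6 N/C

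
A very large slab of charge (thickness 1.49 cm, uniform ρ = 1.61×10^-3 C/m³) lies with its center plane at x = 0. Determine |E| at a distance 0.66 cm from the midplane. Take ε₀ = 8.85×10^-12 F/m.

By symmetry E is perpendicular to the slab. A Gaussian pillbox from −0.66 cm to +0.66 cm (face area A) lies entirely within the slab.
Q_enc = ρ·(2x)·A and flux = 2EA, so 2EA = 2ρxA/ε₀ ⇒ E = |ρ|x/ε₀.
E = (1.61×10^-3)(0.0066)/(8.85×10^-12) = 1.20×10^6 N/C.

E = 1.20e6 N/C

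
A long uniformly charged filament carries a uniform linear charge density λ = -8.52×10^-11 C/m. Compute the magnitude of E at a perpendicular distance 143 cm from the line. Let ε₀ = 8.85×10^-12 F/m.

E = 1.07 N/C

Coaxial Gaussian cylinder, radius r = 143 cm, length L.
Q_enc = λL, so λ_enc = -8.52×10^-11 C/m.
Since E is radial and uniform over the curved surface, Φ = E·2πrL = Q_enc/ε₀ = λ_enc L/ε₀.
E = |λ_enc|/(2πε₀r) = (8.52e-11)/(2π·8.85×10^-12·1.43) = 1.07 N/C.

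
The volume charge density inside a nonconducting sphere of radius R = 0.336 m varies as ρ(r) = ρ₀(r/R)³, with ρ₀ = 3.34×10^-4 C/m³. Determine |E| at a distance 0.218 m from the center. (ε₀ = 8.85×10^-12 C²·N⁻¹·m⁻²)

E = 3.75×10^5 N/C

By spherical symmetry E is radial; choose a Gaussian sphere of radius r = 0.218 m (r < R).
Q_enc = ∫₀^r ρ(r')·4πr'² dr' = (4πρ₀/R³) ∫₀^r r'^5 dr' = 4πρ₀ r^6/(6·R³) = 1.979e-6 C.
Since E is radial and uniform over the Gaussian sphere, Φ = E·4πr² = Q_enc/ε₀.
E = |Q_enc|/(4πε₀r²) = (1.979×10^-6)/(4π·8.85×10^-12·(0.218)²) = 3.75e5 N/C.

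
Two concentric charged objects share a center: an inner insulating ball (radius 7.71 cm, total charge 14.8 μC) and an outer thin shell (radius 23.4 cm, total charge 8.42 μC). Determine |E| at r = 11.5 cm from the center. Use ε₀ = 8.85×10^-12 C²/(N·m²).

Take a concentric spherical Gaussian surface of radius r = 11.5 cm (between the bodies, 7.71 cm < r < 23.4 cm).
Only the inner charge is enclosed; the outer shell contributes nothing inside itself. Q_enc = 14.8 μC = 1.48e-5 C.
Applying ∮E·dA = Q_enc/ε₀ with Φ = E(4πr²):
E = |Q_enc|/(4πε₀r²) = (1.48×10^-5)/(4π·8.85×10^-12·(0.115)²) = 1.01e7 N/C.

|E| = 1.01×10^7 N/C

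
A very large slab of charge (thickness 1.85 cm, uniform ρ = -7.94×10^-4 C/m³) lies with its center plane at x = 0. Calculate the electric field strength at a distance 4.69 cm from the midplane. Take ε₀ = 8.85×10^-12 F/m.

The point |x| = 4.69 cm lies outside the slab (half-thickness 0.00925 m). A symmetric pillbox spanning the full slab encloses Q_enc = ρ·d·A.
Flux = 2EA ⇒ E = |ρ|d/(2ε₀), independent of distance outside.
E = (7.94×10^-4)(0.0185)/(2·8.85×10^-12) = 8.30×10^5 N/C.

|E| ≈ 8.30e5 N/C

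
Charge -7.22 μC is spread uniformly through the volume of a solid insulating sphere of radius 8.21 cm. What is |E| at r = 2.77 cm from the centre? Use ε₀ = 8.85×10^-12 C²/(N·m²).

Take a concentric spherical Gaussian surface of radius r = 2.77 cm (r < R).
For a uniform sphere the enclosed fraction is (r/R)³, so Q_enc = (-7.22 μC)(0.0277/0.0821)³ = -2.773×10^-7 C.
Gauss's law: E·4πr² = Q_enc/ε₀.
E = |Q_enc|/(4πε₀r²) = (2.773×10^-7)/(4π·8.85×10^-12·(0.0277)²) = 3.25e6 N/C.

|E| = 3.25×10^6 N/C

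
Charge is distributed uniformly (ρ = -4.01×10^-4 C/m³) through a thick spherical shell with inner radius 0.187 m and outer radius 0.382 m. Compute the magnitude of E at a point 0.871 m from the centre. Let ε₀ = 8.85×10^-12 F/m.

9.80×10^5 V/m

Use a concentric Gaussian sphere at r = 0.871 m (r > 0.382 m, enclosing the whole shell).
Q_enc = ρ·(4π/3)(b³ − a³) = (-4.01×10^-4)·(4π/3)·((0.382)³ − (0.187)³) = -8.265×10^-5 C.
By Gauss's law, ∮E·dA = E·4πr² = Q_enc/ε₀.
E = |Q_enc|/(4πε₀r²) = (8.265e-5)/(4π·8.85×10^-12·(0.871)²) = 9.80×10^5 N/C.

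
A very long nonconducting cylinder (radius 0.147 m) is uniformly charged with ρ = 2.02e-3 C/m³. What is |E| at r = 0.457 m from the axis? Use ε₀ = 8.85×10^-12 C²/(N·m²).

Take a coaxial cylindrical Gaussian surface of radius r = 0.457 m and length L (r > 0.147 m, full cross-section enclosed).
λ_enc = ρ·πR² = (2.02×10^-3)π(0.147)² = 1.371×10^-4 C/m.
Gauss's law: E·2πrL = λ_enc L/ε₀.
E = |λ_enc|/(2πε₀r) = (1.371×10^-4)/(2π·8.85×10^-12·0.457) = 5.40×10^6 N/C.

E ≈ 5.40e6 N/C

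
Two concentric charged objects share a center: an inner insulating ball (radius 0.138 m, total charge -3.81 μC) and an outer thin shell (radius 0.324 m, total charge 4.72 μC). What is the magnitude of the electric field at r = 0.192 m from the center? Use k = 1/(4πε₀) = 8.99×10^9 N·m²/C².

E ≈ 9.29×10^5 N/C

Take a concentric spherical Gaussian surface of radius r = 0.192 m (between the bodies, 0.138 m < r < 0.324 m).
Only the inner charge is enclosed; the outer shell contributes nothing inside itself. Q_enc = -3.81 μC = -3.81×10^-6 C.
By Gauss's law, ∮E·dA = E·4πr² = Q_enc/ε₀.
E = k|Q_enc|/r² = (8.99×10^9)(3.81×10^-6)/(0.192)² = 9.29×10^5 N/C.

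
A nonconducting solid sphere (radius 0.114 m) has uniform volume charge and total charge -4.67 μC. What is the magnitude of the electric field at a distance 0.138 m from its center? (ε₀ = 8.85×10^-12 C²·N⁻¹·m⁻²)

Symmetry ⇒ E = E(r) r̂. Gaussian sphere of radius r = 0.138 m (r > R, so the entire charge is enclosed).
Q_enc = -4.67 μC = -4.67×10^-6 C.
Gauss's law: E·4πr² = Q_enc/ε₀.
E = |Q_enc|/(4πε₀r²) = (4.67×10^-6)/(4π·8.85×10^-12·(0.138)²) = 2.20×10^6 N/C.

2.20e6 V/m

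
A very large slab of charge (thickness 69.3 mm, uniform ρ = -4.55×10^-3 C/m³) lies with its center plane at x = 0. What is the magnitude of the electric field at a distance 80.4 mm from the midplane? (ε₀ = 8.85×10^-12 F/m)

|E| ≈ 1.78×10^7 V/m

The point |x| = 80.4 mm lies outside the slab (half-thickness 0.03465 m). A symmetric pillbox spanning the full slab encloses Q_enc = ρ·d·A.
Flux = 2EA ⇒ E = |ρ|d/(2ε₀), independent of distance outside.
E = (4.55×10^-3)(0.0693)/(2·8.85×10^-12) = 1.78×10^7 N/C.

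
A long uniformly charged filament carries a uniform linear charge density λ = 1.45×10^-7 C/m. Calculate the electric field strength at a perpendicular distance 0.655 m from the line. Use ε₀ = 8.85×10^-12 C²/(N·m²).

E = 3.98×10^3 V/m

By cylindrical symmetry E is radial; use a coaxial Gaussian cylinder of radius 0.655 m and length L.
Q_enc = λL, so λ_enc = 1.45e-7 C/m.
Applying ∮E·dA = Q_enc/ε₀ with the end caps contributing no flux:
E = |λ_enc|/(2πε₀r) = (1.45×10^-7)/(2π·8.85×10^-12·0.655) = 3.98×10^3 N/C.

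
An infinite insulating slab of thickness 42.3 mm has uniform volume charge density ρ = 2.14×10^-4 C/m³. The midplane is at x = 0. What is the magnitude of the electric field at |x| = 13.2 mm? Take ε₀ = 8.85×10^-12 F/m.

E ≈ 3.19×10^5 N/C

By symmetry E is perpendicular to the slab. A Gaussian pillbox from −13.2 mm to +13.2 mm (face area A) lies entirely within the slab.
Q_enc = ρ·(2x)·A and flux = 2EA, so 2EA = 2ρxA/ε₀ ⇒ E = |ρ|x/ε₀.
E = (2.14e-4)(0.0132)/(8.85×10^-12) = 3.19e5 N/C.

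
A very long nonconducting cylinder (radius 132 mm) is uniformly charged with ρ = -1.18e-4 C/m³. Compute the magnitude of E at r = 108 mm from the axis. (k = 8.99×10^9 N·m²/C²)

Choose a coaxial cylinder of radius r = 108 mm (arbitrary length L) as the Gaussian surface (r < R).
Charge inside radius r per length L is ρ·πr²·L, so λ_enc = ρπr² = -4.324×10^-6 C/m.
Applying ∮E·dA = Q_enc/ε₀ with the end caps contributing no flux:
E = 2k|λ_enc|/r = 2(8.99×10^9)(4.324×10^-6)/(0.108) = 7.20×10^5 N/C.

E = 7.20e5 N/C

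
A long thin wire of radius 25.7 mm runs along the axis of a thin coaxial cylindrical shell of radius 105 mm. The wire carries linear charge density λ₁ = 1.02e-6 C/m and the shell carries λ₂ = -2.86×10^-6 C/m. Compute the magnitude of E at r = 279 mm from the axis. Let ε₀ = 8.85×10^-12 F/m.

|E| = 1.19×10^5 V/m

Choose a coaxial cylinder of radius r = 279 mm (arbitrary length L) as the Gaussian surface (r > 105 mm, enclosing both).
λ_enc = λ₁ + λ₂ = (1.02×10^-6) + (-2.86e-6) = -1.84e-6 C/m.
Gauss's law: E·2πrL = λ_enc L/ε₀.
E = |λ_enc|/(2πε₀r) = (1.84e-6)/(2π·8.85×10^-12·0.279) = 1.19×10^5 N/C.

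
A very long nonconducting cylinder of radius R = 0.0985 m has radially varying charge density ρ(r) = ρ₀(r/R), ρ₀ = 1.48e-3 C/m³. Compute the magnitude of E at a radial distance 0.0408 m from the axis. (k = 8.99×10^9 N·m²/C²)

|E| ≈ 9.42×10^5 N/C

Choose a coaxial cylinder of radius r = 0.0408 m (arbitrary length L) as the Gaussian surface (r < R).
λ_enc = ∫₀^r ρ(r')·2πr' dr' = (2πρ₀/R)·r^3/3 = 2.137×10^-6 C/m.
By Gauss's law (flux through the curved wall only), E·2πrL = λ_enc L/ε₀.
E = 2k|λ_enc|/r = 2(8.99×10^9)(2.137×10^-6)/(0.0408) = 9.42×10^5 N/C.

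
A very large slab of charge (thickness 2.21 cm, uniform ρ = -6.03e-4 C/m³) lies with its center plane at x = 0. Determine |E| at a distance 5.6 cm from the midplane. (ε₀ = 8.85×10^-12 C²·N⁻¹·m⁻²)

E ≈ 7.53×10^5 V/m

The point |x| = 5.6 cm lies outside the slab (half-thickness 0.01105 m). A symmetric pillbox spanning the full slab encloses Q_enc = ρ·d·A.
Flux = 2EA ⇒ E = |ρ|d/(2ε₀), independent of distance outside.
E = (6.03e-4)(0.0221)/(2·8.85×10^-12) = 7.53e5 N/C.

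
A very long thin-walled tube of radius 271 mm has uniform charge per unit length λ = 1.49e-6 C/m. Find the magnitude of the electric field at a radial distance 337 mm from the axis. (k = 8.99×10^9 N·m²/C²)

Take a coaxial cylindrical Gaussian surface of radius r = 337 mm and length L (r > 271 mm).
The full line charge is enclosed: λ_enc = 1.49e-6 C/m.
Gauss's law: E·2πrL = λ_enc L/ε₀.
E = 2k|λ_enc|/r = 2(8.99×10^9)(1.49×10^-6)/(0.337) = 7.95e4 N/C.

E = 7.95e4 V/m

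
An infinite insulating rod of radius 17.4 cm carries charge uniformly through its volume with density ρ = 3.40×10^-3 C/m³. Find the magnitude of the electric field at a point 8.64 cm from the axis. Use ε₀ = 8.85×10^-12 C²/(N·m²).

By cylindrical symmetry E is radial; use a coaxial Gaussian cylinder of radius 8.64 cm and length L (r < R).
Enclosed charge per unit length: λ_enc = ρ·πr² = (3.40×10^-3)π(0.0864)² = 7.974×10^-5 C/m.
Since E is radial and uniform over the curved surface, Φ = E·2πrL = Q_enc/ε₀ = λ_enc L/ε₀.
E = |λ_enc|/(2πε₀r) = (7.974×10^-5)/(2π·8.85×10^-12·0.0864) = 1.66e7 N/C.

1.66×10^7 N/C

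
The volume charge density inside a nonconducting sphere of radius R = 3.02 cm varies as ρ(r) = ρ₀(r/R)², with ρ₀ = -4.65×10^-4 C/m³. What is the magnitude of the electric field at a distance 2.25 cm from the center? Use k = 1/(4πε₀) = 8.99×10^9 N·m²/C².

E ≈ 1.31×10^5 V/m

Symmetry ⇒ E = E(r) r̂. Gaussian sphere of radius r = 2.25 cm (r < R).
Integrate the density: Q_enc = 4π ∫₀^r ρ₀(r'/R)^2 r'² dr' = 4πρ₀ r^5/(5·R²) = -7.389×10^-9 C.
Applying ∮E·dA = Q_enc/ε₀ with Φ = E(4πr²):
E = k|Q_enc|/r² = (8.99×10^9)(7.389×10^-9)/(0.0225)² = 1.31×10^5 N/C.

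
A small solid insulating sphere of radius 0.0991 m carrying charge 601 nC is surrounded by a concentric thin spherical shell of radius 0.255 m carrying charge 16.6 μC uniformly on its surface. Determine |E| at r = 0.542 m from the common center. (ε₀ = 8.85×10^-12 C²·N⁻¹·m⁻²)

|E| = 5.27e5 N/C

Use a concentric Gaussian sphere at r = 0.542 m (r > 0.255 m, enclosing both).
Q_enc = (601 nC) + (16.6 μC) = 1.72×10^-5 C.
Applying ∮E·dA = Q_enc/ε₀ with Φ = E(4πr²):
E = |Q_enc|/(4πε₀r²) = (1.72e-5)/(4π·8.85×10^-12·(0.542)²) = 5.27×10^5 N/C.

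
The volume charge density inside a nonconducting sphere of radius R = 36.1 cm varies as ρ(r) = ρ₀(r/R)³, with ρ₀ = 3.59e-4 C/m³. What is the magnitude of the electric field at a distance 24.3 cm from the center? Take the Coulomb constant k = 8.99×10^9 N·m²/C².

Symmetry ⇒ E = E(r) r̂. Gaussian sphere of radius r = 24.3 cm (r < R).
Integrate the density: Q_enc = 4π ∫₀^r ρ₀(r'/R)^3 r'² dr' = 4πρ₀ r^6/(6·R³) = 3.291e-6 C.
Since E is radial and uniform over the Gaussian sphere, Φ = E·4πr² = Q_enc/ε₀.
E = k|Q_enc|/r² = (8.99×10^9)(3.291×10^-6)/(0.243)² = 5.01×10^5 N/C.

E ≈ 5.01×10^5 N/C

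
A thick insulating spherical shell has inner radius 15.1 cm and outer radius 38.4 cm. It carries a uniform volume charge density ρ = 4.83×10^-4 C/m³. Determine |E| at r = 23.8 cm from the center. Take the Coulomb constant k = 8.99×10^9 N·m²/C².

By spherical symmetry E is radial; choose a Gaussian sphere of radius r = 23.8 cm (within the shell material, 15.1 cm < r < 38.4 cm).
Enclosed charge is the volume from a to r: Q_enc = (4π/3)ρ(r³ − a³) = 2.031×10^-5 C.
Gauss's law: E·4πr² = Q_enc/ε₀.
E = k|Q_enc|/r² = (8.99×10^9)(2.031e-5)/(0.238)² = 3.22×10^6 N/C.

E = 3.22e6 V/m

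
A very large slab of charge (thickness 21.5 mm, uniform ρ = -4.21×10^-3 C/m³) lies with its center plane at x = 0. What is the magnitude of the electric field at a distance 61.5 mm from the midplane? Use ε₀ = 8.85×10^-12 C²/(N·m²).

The point |x| = 61.5 mm lies outside the slab (half-thickness 0.01075 m). A symmetric pillbox spanning the full slab encloses Q_enc = ρ·d·A.
Flux = 2EA ⇒ E = |ρ|d/(2ε₀), independent of distance outside.
E = (4.21e-3)(0.0215)/(2·8.85×10^-12) = 5.11e6 N/C.

E = 5.11e6 N/C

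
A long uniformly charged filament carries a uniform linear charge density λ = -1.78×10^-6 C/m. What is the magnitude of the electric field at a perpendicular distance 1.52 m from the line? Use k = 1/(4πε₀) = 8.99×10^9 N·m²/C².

E ≈ 2.11×10^4 N/C

Coaxial Gaussian cylinder, radius r = 1.52 m, length L.
Q_enc = λL, so λ_enc = -1.78e-6 C/m.
Applying ∮E·dA = Q_enc/ε₀ with the end caps contributing no flux:
E = 2k|λ_enc|/r = 2(8.99×10^9)(1.78×10^-6)/(1.52) = 2.11×10^4 N/C.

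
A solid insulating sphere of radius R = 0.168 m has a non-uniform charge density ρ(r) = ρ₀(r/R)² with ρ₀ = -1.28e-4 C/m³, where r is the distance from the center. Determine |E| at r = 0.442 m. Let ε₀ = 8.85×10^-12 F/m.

Symmetry ⇒ E = E(r) r̂. Gaussian sphere of radius r = 0.442 m (r > R, all charge enclosed).
Q_enc = 4π ∫₀^R ρ₀(r'/R)^2 r'² dr' = 4πρ₀R³/5 = -1.525e-6 C.
Applying ∮E·dA = Q_enc/ε₀ with Φ = E(4πr²):
E = |Q_enc|/(4πε₀r²) = (1.525e-6)/(4π·8.85×10^-12·(0.442)²) = 7.02×10^4 N/C.

|E| = 7.02×10^4 V/m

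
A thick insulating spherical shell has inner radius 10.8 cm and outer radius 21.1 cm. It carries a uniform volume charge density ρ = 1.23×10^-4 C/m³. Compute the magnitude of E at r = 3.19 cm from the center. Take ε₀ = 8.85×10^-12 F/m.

E = 0

Symmetry ⇒ E = E(r) r̂. Gaussian sphere of radius r = 3.19 cm (r < 10.8 cm, inside the empty cavity).
Q_enc = 0 (all charge lies at larger r); Gauss's law gives E = 0.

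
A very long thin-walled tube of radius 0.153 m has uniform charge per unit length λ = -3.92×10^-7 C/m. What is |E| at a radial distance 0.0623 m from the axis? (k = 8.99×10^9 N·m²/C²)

E = 0 (no enclosed charge)

Coaxial Gaussian cylinder, radius r = 0.0623 m, length L (r < 0.153 m, inside the shell).
No charge is enclosed, so Gauss's law gives E·2πrL = 0 ⇒ E = 0.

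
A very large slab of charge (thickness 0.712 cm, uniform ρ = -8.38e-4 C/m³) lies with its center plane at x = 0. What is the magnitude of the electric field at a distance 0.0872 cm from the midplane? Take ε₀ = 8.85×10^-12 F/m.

8.26e4 V/m

By symmetry E is perpendicular to the slab. A Gaussian pillbox from −0.0872 cm to +0.0872 cm (face area A) lies entirely within the slab.
Q_enc = ρ·(2x)·A and flux = 2EA, so 2EA = 2ρxA/ε₀ ⇒ E = |ρ|x/ε₀.
E = (8.38e-4)(0.000872)/(8.85×10^-12) = 8.26e4 N/C.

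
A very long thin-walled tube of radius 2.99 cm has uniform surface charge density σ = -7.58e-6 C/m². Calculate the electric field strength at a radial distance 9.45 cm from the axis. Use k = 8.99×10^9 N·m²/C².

|E| ≈ 2.71×10^5 N/C

Take a coaxial cylindrical Gaussian surface of radius r = 9.45 cm and length L (r > 2.99 cm).
The whole shell is enclosed: λ_enc = σ·2πR = (-7.58×10^-6)·2π·(0.0299) = -1.424×10^-6 C/m.
Since E is radial and uniform over the curved surface, Φ = E·2πrL = Q_enc/ε₀ = λ_enc L/ε₀.
E = 2k|λ_enc|/r = 2(8.99×10^9)(1.424×10^-6)/(0.0945) = 2.71×10^5 N/C.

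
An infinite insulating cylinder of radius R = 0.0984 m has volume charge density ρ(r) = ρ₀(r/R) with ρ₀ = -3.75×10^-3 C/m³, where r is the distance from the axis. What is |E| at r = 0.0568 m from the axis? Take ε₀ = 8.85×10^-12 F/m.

Take a coaxial cylindrical Gaussian surface of radius r = 0.0568 m and length L (r < R).
Integrating ρ over the cross-section to radius r: λ_enc = (2πρ₀/R) ∫₀^r r'^2 dr' = 2πρ₀ r^3/(3·R) = -1.463×10^-5 C/m.
By Gauss's law (flux through the curved wall only), E·2πrL = λ_enc L/ε₀.
E = |λ_enc|/(2πε₀r) = (1.463×10^-5)/(2π·8.85×10^-12·0.0568) = 4.63×10^6 N/C.

E = 4.63×10^6 N/C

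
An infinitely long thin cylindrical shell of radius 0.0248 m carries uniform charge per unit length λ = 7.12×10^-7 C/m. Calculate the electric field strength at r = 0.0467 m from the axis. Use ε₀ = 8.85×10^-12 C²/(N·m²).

Take a coaxial cylindrical Gaussian surface of radius r = 0.0467 m and length L (r > 0.0248 m).
The full line charge is enclosed: λ_enc = 7.12e-7 C/m.
By Gauss's law (flux through the curved wall only), E·2πrL = λ_enc L/ε₀.
E = |λ_enc|/(2πε₀r) = (7.12×10^-7)/(2π·8.85×10^-12·0.0467) = 2.74e5 N/C.

E = 2.74×10^5 V/m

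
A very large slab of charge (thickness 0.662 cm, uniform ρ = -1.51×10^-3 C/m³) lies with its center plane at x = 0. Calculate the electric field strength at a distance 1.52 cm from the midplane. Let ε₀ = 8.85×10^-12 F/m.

The point |x| = 1.52 cm lies outside the slab (half-thickness 0.00331 m). A symmetric pillbox spanning the full slab encloses Q_enc = ρ·d·A.
Flux = 2EA ⇒ E = |ρ|d/(2ε₀), independent of distance outside.
E = (1.51e-3)(0.00662)/(2·8.85×10^-12) = 5.65×10^5 N/C.

E = 5.65×10^5 N/C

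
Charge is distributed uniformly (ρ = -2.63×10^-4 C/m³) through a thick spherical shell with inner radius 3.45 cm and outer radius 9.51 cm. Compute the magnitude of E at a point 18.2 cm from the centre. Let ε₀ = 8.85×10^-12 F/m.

|E| = 2.45e5 N/C

Use a concentric Gaussian sphere at r = 18.2 cm (r > 9.51 cm, enclosing the whole shell).
Q_enc = ρ·(4π/3)(b³ − a³) = (-2.63e-4)·(4π/3)·((0.0951)³ − (0.0345)³) = -9.023e-7 C.
By Gauss's law, ∮E·dA = E·4πr² = Q_enc/ε₀.
E = |Q_enc|/(4πε₀r²) = (9.023×10^-7)/(4π·8.85×10^-12·(0.182)²) = 2.45×10^5 N/C.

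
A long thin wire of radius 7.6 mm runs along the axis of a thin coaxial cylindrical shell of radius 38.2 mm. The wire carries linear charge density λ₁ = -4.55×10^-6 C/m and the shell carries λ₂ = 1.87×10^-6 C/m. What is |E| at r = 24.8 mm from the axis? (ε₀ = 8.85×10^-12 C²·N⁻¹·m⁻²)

|E| = 3.30e6 N/C

Coaxial Gaussian cylinder, radius r = 24.8 mm, length L (between the conductors, 7.6 mm < r < 38.2 mm).
The shell at 38.2 mm lies outside the Gaussian surface, so λ_enc = λ₁ = -4.55e-6 C/m.
Gauss's law: E·2πrL = λ_enc L/ε₀.
E = |λ_enc|/(2πε₀r) = (4.55×10^-6)/(2π·8.85×10^-12·0.0248) = 3.30×10^6 N/C.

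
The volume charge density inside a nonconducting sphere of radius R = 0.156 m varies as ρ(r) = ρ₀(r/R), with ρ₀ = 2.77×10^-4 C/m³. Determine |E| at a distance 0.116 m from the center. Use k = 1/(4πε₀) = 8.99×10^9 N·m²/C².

Symmetry ⇒ E = E(r) r̂. Gaussian sphere of radius r = 0.116 m (r < R).
Q_enc = ∫₀^r ρ(r')·4πr'² dr' = (4πρ₀/R) ∫₀^r r'^3 dr' = 4πρ₀ r^4/(4·R) = 1.01×10^-6 C.
Gauss's law: E·4πr² = Q_enc/ε₀.
E = k|Q_enc|/r² = (8.99×10^9)(1.01×10^-6)/(0.116)² = 6.75×10^5 N/C.

E = 6.75×10^5 V/m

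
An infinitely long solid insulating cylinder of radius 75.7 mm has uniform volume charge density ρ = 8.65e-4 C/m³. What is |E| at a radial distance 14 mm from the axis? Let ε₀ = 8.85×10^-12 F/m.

|E| = 6.84e5 V/m

Choose a coaxial cylinder of radius r = 14 mm (arbitrary length L) as the Gaussian surface (r < R).
Charge inside radius r per length L is ρ·πr²·L, so λ_enc = ρπr² = 5.326×10^-7 C/m.
Applying ∮E·dA = Q_enc/ε₀ with the end caps contributing no flux:
E = |λ_enc|/(2πε₀r) = (5.326×10^-7)/(2π·8.85×10^-12·0.014) = 6.84e5 N/C.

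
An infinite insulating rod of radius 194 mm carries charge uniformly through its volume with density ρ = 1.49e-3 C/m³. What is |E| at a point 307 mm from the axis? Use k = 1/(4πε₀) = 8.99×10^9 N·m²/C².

E ≈ 1.03×10^7 N/C

Choose a coaxial cylinder of radius r = 307 mm (arbitrary length L) as the Gaussian surface (r > 194 mm, full cross-section enclosed).
λ_enc = ρ·πR² = (1.49×10^-3)π(0.194)² = 1.762e-4 C/m.
Gauss's law: E·2πrL = λ_enc L/ε₀.
E = 2k|λ_enc|/r = 2(8.99×10^9)(1.762×10^-4)/(0.307) = 1.03e7 N/C.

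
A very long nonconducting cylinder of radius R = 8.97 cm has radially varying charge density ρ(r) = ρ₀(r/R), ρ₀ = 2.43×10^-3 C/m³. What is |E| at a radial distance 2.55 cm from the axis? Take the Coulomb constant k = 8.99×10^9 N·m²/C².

|E| ≈ 6.63×10^5 N/C

By cylindrical symmetry E is radial; use a coaxial Gaussian cylinder of radius 2.55 cm and length L (r < R).
Integrating ρ over the cross-section to radius r: λ_enc = (2πρ₀/R) ∫₀^r r'^2 dr' = 2πρ₀ r^3/(3·R) = 9.408×10^-7 C/m.
Gauss's law: E·2πrL = λ_enc L/ε₀.
E = 2k|λ_enc|/r = 2(8.99×10^9)(9.408×10^-7)/(0.0255) = 6.63×10^5 N/C.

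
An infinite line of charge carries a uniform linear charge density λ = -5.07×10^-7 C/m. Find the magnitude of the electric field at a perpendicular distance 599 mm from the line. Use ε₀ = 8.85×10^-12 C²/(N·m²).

By cylindrical symmetry E is radial; use a coaxial Gaussian cylinder of radius 599 mm and length L.
Q_enc = λL, so λ_enc = -5.07e-7 C/m.
Gauss's law: E·2πrL = λ_enc L/ε₀.
E = |λ_enc|/(2πε₀r) = (5.07×10^-7)/(2π·8.85×10^-12·0.599) = 1.52×10^4 N/C.

|E| ≈ 1.52×10^4 N/C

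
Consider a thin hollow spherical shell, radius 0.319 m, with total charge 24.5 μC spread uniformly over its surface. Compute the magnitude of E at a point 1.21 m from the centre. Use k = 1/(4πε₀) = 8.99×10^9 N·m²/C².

By spherical symmetry E is radial; choose a Gaussian sphere of radius r = 1.21 m (r > 0.319 m).
The entire shell is enclosed: Q_enc = 2.45×10^-5 C.
Gauss's law: E·4πr² = Q_enc/ε₀.
E = k|Q_enc|/r² = (8.99×10^9)(2.45×10^-5)/(1.21)² = 1.50×10^5 N/C.

E = 1.50e5 N/C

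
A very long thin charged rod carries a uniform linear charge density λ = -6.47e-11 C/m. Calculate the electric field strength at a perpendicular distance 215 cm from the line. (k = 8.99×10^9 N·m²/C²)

By cylindrical symmetry E is radial; use a coaxial Gaussian cylinder of radius 215 cm and length L.
Q_enc = λL, so λ_enc = -6.47×10^-11 C/m.
By Gauss's law (flux through the curved wall only), E·2πrL = λ_enc L/ε₀.
E = 2k|λ_enc|/r = 2(8.99×10^9)(6.47×10^-11)/(2.15) = 0.541 N/C.

|E| ≈ 0.541 N/C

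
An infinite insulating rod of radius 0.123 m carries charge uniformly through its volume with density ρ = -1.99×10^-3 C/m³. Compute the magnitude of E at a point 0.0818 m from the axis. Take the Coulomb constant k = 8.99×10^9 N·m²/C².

E = 9.19×10^6 V/m

Coaxial Gaussian cylinder, radius r = 0.0818 m, length L (r < R).
Enclosed charge per unit length: λ_enc = ρ·πr² = (-1.99×10^-3)π(0.0818)² = -4.183e-5 C/m.
Applying ∮E·dA = Q_enc/ε₀ with the end caps contributing no flux:
E = 2k|λ_enc|/r = 2(8.99×10^9)(4.183×10^-5)/(0.0818) = 9.19×10^6 N/C.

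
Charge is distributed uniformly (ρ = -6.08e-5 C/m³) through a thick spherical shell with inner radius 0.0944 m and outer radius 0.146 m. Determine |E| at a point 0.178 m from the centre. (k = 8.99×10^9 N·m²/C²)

Use a concentric Gaussian sphere at r = 0.178 m (r > 0.146 m, enclosing the whole shell).
Q_enc = ρ·(4π/3)(b³ − a³) = (-6.08×10^-5)·(4π/3)·((0.146)³ − (0.0944)³) = -5.784×10^-7 C.
Applying ∮E·dA = Q_enc/ε₀ with Φ = E(4πr²):
E = k|Q_enc|/r² = (8.99×10^9)(5.784e-7)/(0.178)² = 1.64e5 N/C.

|E| = 1.64×10^5 N/C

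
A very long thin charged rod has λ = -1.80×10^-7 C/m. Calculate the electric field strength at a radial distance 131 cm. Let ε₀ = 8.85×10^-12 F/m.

Choose a coaxial cylinder of radius r = 131 cm (arbitrary length L) as the Gaussian surface.
Q_enc = λL, so λ_enc = -1.80×10^-7 C/m.
Gauss's law: E·2πrL = λ_enc L/ε₀.
E = |λ_enc|/(2πε₀r) = (1.80×10^-7)/(2π·8.85×10^-12·1.31) = 2.47×10^3 N/C.

E ≈ 2.47×10^3 N/C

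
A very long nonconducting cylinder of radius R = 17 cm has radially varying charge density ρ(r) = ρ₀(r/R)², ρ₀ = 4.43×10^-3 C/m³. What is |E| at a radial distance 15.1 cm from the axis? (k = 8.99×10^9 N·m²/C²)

E ≈ 1.49×10^7 N/C

Choose a coaxial cylinder of radius r = 15.1 cm (arbitrary length L) as the Gaussian surface (r < R).
λ_enc = ∫₀^r ρ(r')·2πr' dr' = (2πρ₀/R²)·r^4/4 = 1.252×10^-4 C/m.
Applying ∮E·dA = Q_enc/ε₀ with the end caps contributing no flux:
E = 2k|λ_enc|/r = 2(8.99×10^9)(1.252e-4)/(0.151) = 1.49e7 N/C.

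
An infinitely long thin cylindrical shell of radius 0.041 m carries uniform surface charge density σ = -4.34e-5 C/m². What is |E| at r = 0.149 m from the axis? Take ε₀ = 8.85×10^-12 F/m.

Take a coaxial cylindrical Gaussian surface of radius r = 0.149 m and length L (r > 0.041 m).
The whole shell is enclosed: λ_enc = σ·2πR = (-4.34×10^-5)·2π·(0.041) = -1.118×10^-5 C/m.
Since E is radial and uniform over the curved surface, Φ = E·2πrL = Q_enc/ε₀ = λ_enc L/ε₀.
E = |λ_enc|/(2πε₀r) = (1.118×10^-5)/(2π·8.85×10^-12·0.149) = 1.35e6 N/C.

E ≈ 1.35×10^6 N/C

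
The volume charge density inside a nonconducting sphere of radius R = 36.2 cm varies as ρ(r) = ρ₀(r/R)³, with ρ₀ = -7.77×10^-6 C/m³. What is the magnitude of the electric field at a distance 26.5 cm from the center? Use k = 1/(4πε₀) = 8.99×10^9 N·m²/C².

E = 1.52e4 V/m

By spherical symmetry E is radial; choose a Gaussian sphere of radius r = 26.5 cm (r < R).
Integrate the density: Q_enc = 4π ∫₀^r ρ₀(r'/R)^3 r'² dr' = 4πρ₀ r^6/(6·R³) = -1.188e-7 C.
Applying ∮E·dA = Q_enc/ε₀ with Φ = E(4πr²):
E = k|Q_enc|/r² = (8.99×10^9)(1.188e-7)/(0.265)² = 1.52e4 N/C.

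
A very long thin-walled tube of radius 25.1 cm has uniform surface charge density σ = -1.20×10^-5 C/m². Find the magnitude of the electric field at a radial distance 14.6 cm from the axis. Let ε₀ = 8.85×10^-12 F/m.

|E| = 0 N/C

By cylindrical symmetry E is radial; use a coaxial Gaussian cylinder of radius 14.6 cm and length L (r < 25.1 cm, inside the shell).
No charge is enclosed, so Gauss's law gives E·2πrL = 0 ⇒ E = 0.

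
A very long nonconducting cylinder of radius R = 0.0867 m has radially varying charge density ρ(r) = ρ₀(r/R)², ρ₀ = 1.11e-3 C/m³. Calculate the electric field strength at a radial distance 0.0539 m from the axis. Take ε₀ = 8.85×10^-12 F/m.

Take a coaxial cylindrical Gaussian surface of radius r = 0.0539 m and length L (r < R).
λ_enc = ∫₀^r ρ(r')·2πr' dr' = (2πρ₀/R²)·r^4/4 = 1.958×10^-6 C/m.
Applying ∮E·dA = Q_enc/ε₀ with the end caps contributing no flux:
E = |λ_enc|/(2πε₀r) = (1.958×10^-6)/(2π·8.85×10^-12·0.0539) = 6.53e5 N/C.

E = 6.53e5 N/C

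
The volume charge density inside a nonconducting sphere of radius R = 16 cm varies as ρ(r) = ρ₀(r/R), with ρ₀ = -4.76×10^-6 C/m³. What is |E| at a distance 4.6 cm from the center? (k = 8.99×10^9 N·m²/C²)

Symmetry ⇒ E = E(r) r̂. Gaussian sphere of radius r = 4.6 cm (r < R).
Q_enc = ∫₀^r ρ(r')·4πr'² dr' = (4πρ₀/R) ∫₀^r r'^3 dr' = 4πρ₀ r^4/(4·R) = -4.185×10^-10 C.
Since E is radial and uniform over the Gaussian sphere, Φ = E·4πr² = Q_enc/ε₀.
E = k|Q_enc|/r² = (8.99×10^9)(4.185×10^-10)/(0.046)² = 1.78×10^3 N/C.

1.78e3 N/C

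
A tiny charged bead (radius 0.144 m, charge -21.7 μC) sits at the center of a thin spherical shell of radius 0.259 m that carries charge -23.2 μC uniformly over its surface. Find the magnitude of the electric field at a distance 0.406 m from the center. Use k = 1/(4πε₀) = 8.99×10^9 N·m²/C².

2.45e6 N/C

Take a concentric spherical Gaussian surface of radius r = 0.406 m (r > 0.259 m, enclosing both).
Q_enc = (-21.7 μC) + (-23.2 μC) = -4.49e-5 C.
Applying ∮E·dA = Q_enc/ε₀ with Φ = E(4πr²):
E = k|Q_enc|/r² = (8.99×10^9)(4.49e-5)/(0.406)² = 2.45e6 N/C.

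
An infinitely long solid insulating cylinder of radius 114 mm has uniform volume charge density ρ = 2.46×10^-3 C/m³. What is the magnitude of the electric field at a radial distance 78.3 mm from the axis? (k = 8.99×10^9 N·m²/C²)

By cylindrical symmetry E is radial; use a coaxial Gaussian cylinder of radius 78.3 mm and length L (r < R).
Charge inside radius r per length L is ρ·πr²·L, so λ_enc = ρπr² = 4.738×10^-5 C/m.
By Gauss's law (flux through the curved wall only), E·2πrL = λ_enc L/ε₀.
E = 2k|λ_enc|/r = 2(8.99×10^9)(4.738×10^-5)/(0.0783) = 1.09×10^7 N/C.

|E| ≈ 1.09e7 N/C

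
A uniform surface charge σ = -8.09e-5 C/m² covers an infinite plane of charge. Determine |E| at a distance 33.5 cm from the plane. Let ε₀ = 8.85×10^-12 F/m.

|E| ≈ 4.57e6 N/C

The symmetry is planar: E is normal to the sheet and the same magnitude on both sides. Take a pillbox straddling the sheet with end-cap area A.
Flux Φ = 2EA and Q_enc = σA, so 2EA = σA/ε₀ ⇒ E = |σ|/(2ε₀), independent of distance.
E = |σ|/(2ε₀) = (8.09×10^-5)/(2·8.85×10^-12) = 4.57×10^6 N/C.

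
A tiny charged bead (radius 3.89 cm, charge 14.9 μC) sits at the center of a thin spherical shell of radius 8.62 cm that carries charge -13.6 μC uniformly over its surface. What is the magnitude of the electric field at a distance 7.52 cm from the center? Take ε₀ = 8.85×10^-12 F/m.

|E| = 2.37×10^7 N/C

Take a concentric spherical Gaussian surface of radius r = 7.52 cm (between the bodies, 3.89 cm < r < 8.62 cm).
The shell at 8.62 cm lies outside the Gaussian surface, so Q_enc = 14.9 μC = 1.49×10^-5 C.
Since E is radial and uniform over the Gaussian sphere, Φ = E·4πr² = Q_enc/ε₀.
E = |Q_enc|/(4πε₀r²) = (1.49×10^-5)/(4π·8.85×10^-12·(0.0752)²) = 2.37×10^7 N/C.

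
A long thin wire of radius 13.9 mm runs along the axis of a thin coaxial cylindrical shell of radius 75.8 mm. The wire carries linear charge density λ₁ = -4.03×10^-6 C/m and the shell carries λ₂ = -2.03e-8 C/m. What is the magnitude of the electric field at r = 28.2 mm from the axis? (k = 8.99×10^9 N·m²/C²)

2.57×10^6 N/C

By cylindrical symmetry E is radial; use a coaxial Gaussian cylinder of radius 28.2 mm and length L (between the conductors, 13.9 mm < r < 75.8 mm).
The shell at 75.8 mm lies outside the Gaussian surface, so λ_enc = λ₁ = -4.03×10^-6 C/m.
By Gauss's law (flux through the curved wall only), E·2πrL = λ_enc L/ε₀.
E = 2k|λ_enc|/r = 2(8.99×10^9)(4.03e-6)/(0.0282) = 2.57×10^6 N/C.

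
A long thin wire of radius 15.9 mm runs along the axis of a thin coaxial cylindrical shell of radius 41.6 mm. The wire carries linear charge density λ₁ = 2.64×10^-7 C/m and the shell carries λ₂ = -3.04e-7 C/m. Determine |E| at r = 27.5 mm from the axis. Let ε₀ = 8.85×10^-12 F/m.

E = 1.73×10^5 V/m

By cylindrical symmetry E is radial; use a coaxial Gaussian cylinder of radius 27.5 mm and length L (between the conductors, 15.9 mm < r < 41.6 mm).
Only the inner wire is enclosed; the outer shell contributes nothing inside itself. λ_enc = λ₁ = 2.64e-7 C/m.
Applying ∮E·dA = Q_enc/ε₀ with the end caps contributing no flux:
E = |λ_enc|/(2πε₀r) = (2.64×10^-7)/(2π·8.85×10^-12·0.0275) = 1.73×10^5 N/C.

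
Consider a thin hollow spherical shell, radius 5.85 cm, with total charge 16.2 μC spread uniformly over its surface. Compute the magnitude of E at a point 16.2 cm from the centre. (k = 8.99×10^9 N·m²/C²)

Symmetry ⇒ E = E(r) r̂. Gaussian sphere of radius r = 16.2 cm (r > 5.85 cm).
The entire shell is enclosed: Q_enc = 1.62e-5 C.
Applying ∮E·dA = Q_enc/ε₀ with Φ = E(4πr²):
E = k|Q_enc|/r² = (8.99×10^9)(1.62×10^-5)/(0.162)² = 5.55×10^6 N/C.

E = 5.55×10^6 N/C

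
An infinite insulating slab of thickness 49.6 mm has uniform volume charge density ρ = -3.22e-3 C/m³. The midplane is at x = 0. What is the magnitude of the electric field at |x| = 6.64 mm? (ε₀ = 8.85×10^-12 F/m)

|E| ≈ 2.42×10^6 N/C

By symmetry E is perpendicular to the slab. A Gaussian pillbox from −6.64 mm to +6.64 mm (face area A) lies entirely within the slab.
Q_enc = ρ·(2x)·A and flux = 2EA, so 2EA = 2ρxA/ε₀ ⇒ E = |ρ|x/ε₀.
E = (3.22e-3)(0.00664)/(8.85×10^-12) = 2.42×10^6 N/C.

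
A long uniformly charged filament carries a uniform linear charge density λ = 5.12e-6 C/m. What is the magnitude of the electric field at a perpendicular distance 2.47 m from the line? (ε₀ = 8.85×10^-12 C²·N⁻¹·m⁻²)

Choose a coaxial cylinder of radius r = 2.47 m (arbitrary length L) as the Gaussian surface.
Q_enc = λL, so λ_enc = 5.12×10^-6 C/m.
Applying ∮E·dA = Q_enc/ε₀ with the end caps contributing no flux:
E = |λ_enc|/(2πε₀r) = (5.12×10^-6)/(2π·8.85×10^-12·2.47) = 3.73×10^4 N/C.

|E| = 3.73×10^4 N/C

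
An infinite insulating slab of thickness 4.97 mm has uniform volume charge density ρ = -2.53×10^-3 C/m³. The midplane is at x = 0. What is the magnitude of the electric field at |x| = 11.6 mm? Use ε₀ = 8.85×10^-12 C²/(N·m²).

The point |x| = 11.6 mm lies outside the slab (half-thickness 0.002485 m). A symmetric pillbox spanning the full slab encloses Q_enc = ρ·d·A.
Flux = 2EA ⇒ E = |ρ|d/(2ε₀), independent of distance outside.
E = (2.53×10^-3)(0.00497)/(2·8.85×10^-12) = 7.10×10^5 N/C.

|E| = 7.10e5 V/m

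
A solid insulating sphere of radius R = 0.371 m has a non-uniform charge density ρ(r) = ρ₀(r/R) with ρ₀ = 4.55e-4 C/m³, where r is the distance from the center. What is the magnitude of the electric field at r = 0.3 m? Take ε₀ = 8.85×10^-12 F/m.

E ≈ 3.12×10^6 N/C

Use a concentric Gaussian sphere at r = 0.3 m (r < R).
Q_enc = ∫₀^r ρ(r')·4πr'² dr' = (4πρ₀/R) ∫₀^r r'^3 dr' = 4πρ₀ r^4/(4·R) = 3.121e-5 C.
Applying ∮E·dA = Q_enc/ε₀ with Φ = E(4πr²):
E = |Q_enc|/(4πε₀r²) = (3.121×10^-5)/(4π·8.85×10^-12·(0.3)²) = 3.12e6 N/C.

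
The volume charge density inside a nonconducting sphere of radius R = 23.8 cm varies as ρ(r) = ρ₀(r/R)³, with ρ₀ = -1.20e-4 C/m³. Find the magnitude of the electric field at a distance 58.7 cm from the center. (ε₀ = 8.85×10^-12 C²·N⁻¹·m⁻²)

Take a concentric spherical Gaussian surface of radius r = 58.7 cm (r > R, all charge enclosed).
Q_enc = 4π ∫₀^R ρ₀(r'/R)^3 r'² dr' = 4πρ₀R³/6 = -3.388×10^-6 C.
Since E is radial and uniform over the Gaussian sphere, Φ = E·4πr² = Q_enc/ε₀.
E = |Q_enc|/(4πε₀r²) = (3.388×10^-6)/(4π·8.85×10^-12·(0.587)²) = 8.84×10^4 N/C.

E = 8.84e4 N/C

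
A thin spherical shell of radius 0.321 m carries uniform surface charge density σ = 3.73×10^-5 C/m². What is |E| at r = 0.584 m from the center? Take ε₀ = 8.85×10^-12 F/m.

|E| ≈ 1.27×10^6 V/m

Symmetry ⇒ E = E(r) r̂. Gaussian sphere of radius r = 0.584 m (r > 0.321 m).
The entire shell is enclosed: Q_enc = σ·4πR² = (3.73e-5)·4π·(0.321)² = 4.83×10^-5 C.
Since E is radial and uniform over the Gaussian sphere, Φ = E·4πr² = Q_enc/ε₀.
E = |Q_enc|/(4πε₀r²) = (4.83e-5)/(4π·8.85×10^-12·(0.584)²) = 1.27×10^6 N/C.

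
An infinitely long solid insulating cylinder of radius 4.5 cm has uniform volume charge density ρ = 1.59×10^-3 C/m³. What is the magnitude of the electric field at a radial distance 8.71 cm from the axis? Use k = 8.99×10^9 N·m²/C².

E ≈ 2.09e6 N/C

Take a coaxial cylindrical Gaussian surface of radius r = 8.71 cm and length L (r > 4.5 cm, full cross-section enclosed).
λ_enc = ρ·πR² = (1.59×10^-3)π(0.045)² = 1.012e-5 C/m.
Since E is radial and uniform over the curved surface, Φ = E·2πrL = Q_enc/ε₀ = λ_enc L/ε₀.
E = 2k|λ_enc|/r = 2(8.99×10^9)(1.012×10^-5)/(0.0871) = 2.09e6 N/C.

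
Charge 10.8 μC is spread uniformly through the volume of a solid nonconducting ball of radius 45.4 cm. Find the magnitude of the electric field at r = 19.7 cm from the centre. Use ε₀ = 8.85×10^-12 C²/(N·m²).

2.04×10^5 N/C

Use a concentric Gaussian sphere at r = 19.7 cm (r < R).
Only the charge within r is enclosed: Q_enc = Q·(r/R)³ = (10.8 μC)·(19.7 cm/45.4 cm)³ = 8.824×10^-7 C.
Applying ∮E·dA = Q_enc/ε₀ with Φ = E(4πr²):
E = |Q_enc|/(4πε₀r²) = (8.824e-7)/(4π·8.85×10^-12·(0.197)²) = 2.04e5 N/C.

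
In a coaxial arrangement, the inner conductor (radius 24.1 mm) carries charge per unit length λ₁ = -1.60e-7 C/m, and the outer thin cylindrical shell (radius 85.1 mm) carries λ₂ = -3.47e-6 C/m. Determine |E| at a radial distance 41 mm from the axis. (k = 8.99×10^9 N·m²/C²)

|E| ≈ 7.02×10^4 V/m

By cylindrical symmetry E is radial; use a coaxial Gaussian cylinder of radius 41 mm and length L (between the conductors, 24.1 mm < r < 85.1 mm).
Only the inner wire is enclosed; the outer shell contributes nothing inside itself. λ_enc = λ₁ = -1.60e-7 C/m.
Since E is radial and uniform over the curved surface, Φ = E·2πrL = Q_enc/ε₀ = λ_enc L/ε₀.
E = 2k|λ_enc|/r = 2(8.99×10^9)(1.60×10^-7)/(0.041) = 7.02×10^4 N/C.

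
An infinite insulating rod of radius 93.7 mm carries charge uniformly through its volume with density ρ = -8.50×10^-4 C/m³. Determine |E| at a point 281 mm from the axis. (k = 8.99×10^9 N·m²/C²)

Coaxial Gaussian cylinder, radius r = 281 mm, length L (r > 93.7 mm, full cross-section enclosed).
λ_enc = ρ·πR² = (-8.50×10^-4)π(0.0937)² = -2.344×10^-5 C/m.
Applying ∮E·dA = Q_enc/ε₀ with the end caps contributing no flux:
E = 2k|λ_enc|/r = 2(8.99×10^9)(2.344×10^-5)/(0.281) = 1.50e6 N/C.

|E| ≈ 1.50×10^6 N/C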